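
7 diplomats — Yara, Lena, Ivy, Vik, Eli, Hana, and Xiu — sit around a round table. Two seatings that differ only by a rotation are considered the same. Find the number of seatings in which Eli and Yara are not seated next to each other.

All circular seatings of 7 people number (6)! = 720.
Those with Eli next to Yara: fuse the pair into one unit and seat 6 units around a circle — 2·(5)! = 240.
Subtracting, 720 − 240 = 480.

480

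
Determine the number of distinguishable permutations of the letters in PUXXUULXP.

5040

Letter multiplicities in PUXXUULXP: L×1, P×2, U×3, X×3.
Dividing 9! = 362880 by 3!·3!·2! = 72 for the repeated letters gives 5040.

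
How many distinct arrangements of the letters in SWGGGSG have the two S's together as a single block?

Treat the 2 copies of S as a single block. The multiset to arrange is then {SS, G, G, G, G, W}, 6 items in all.
That gives (6)!/(4!) = 30 arrangements.

30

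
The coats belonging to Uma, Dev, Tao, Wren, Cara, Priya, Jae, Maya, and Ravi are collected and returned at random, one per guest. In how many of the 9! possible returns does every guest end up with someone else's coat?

133496

Let Aᵢ be the assignments in which guest i gets their own coat. We want the size of the complement of A₁∪…∪A_9.
By inclusion–exclusion this is Σ_{j=0}^{9} (−1)^j C(9,j)·(9−j)!.
Computing: 362880 − 362880 + 181440 − 60480 + 15120 − 3024 + 504 − 72 + 9 − 1 = 133496.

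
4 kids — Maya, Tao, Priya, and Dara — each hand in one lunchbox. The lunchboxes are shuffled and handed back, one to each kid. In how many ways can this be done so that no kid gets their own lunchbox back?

9

Count assignments avoiding every fixed point. For any j of the 4 kids fixed to their own lunchbox, the other 4−j can be arranged in (4−j)! ways.
By inclusion–exclusion this is Σ_{j=0}^{4} (−1)^j C(4,j)·(4−j)!.
Computing: 24 − 24 + 12 − 4 + 1 = 9.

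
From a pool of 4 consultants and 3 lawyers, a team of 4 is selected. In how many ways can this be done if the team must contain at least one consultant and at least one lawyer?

Total 4-person selections from all 7: C(7,4) = 35.
Subtract selections that omit an entire group: no consultants → C(3,4) = 0; no lawyers → C(4,4) = 1.
Both groups omitted at once is impossible, so 35 − 1 = 34.

34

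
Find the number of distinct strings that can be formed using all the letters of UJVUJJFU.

1120

Letter multiplicities in UJVUJJFU: F×1, J×3, U×3, V×1.
So there are 8! / (3!·3!) = 1120 distinguishable arrangements.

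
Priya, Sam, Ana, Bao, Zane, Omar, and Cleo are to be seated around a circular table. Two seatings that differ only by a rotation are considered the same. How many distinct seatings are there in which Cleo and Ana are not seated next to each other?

480

All circular seatings of 7 people number (6)! = 720.
Seatings with Cleo beside Ana: treat them as a block with 2 internal orders, giving 2 × (5)! = 240.
Subtracting, 720 − 240 = 480.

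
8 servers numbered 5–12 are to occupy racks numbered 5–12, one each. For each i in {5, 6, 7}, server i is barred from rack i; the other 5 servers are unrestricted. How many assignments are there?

Let Aᵢ (for i ∈ {5, 6, 7}) be the placements that put server i in its forbidden rack. Any j of these fix j positions, leaving (8−j)! ways to fill the rest, and there are C(3,j) ways to pick which j.
By inclusion–exclusion, the number of valid placements is Σ_{j=0}^{3} (−1)^j C(3,j)·(8−j)!.
Computing: 40320 − 15120 + 2160 − 120 = 27240.

27240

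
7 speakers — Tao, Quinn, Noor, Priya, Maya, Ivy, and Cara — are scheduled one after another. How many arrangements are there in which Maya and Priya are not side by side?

Of the 7! = 5040 arrangements, those with Maya and Priya adjacent number 2 × 6! = 1440 (treat the pair as a block with 2 internal orders).
Complementary counting: 5040 − 1440 = 3600.

3600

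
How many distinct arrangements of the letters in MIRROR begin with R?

Fix R in the first position and arrange the remaining 5 letters.
Those 5 letters have R appearing twice, giving (5)!/(2!) = 60.

60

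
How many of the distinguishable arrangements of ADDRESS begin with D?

Fix D in the first position and arrange the remaining 6 letters.
Those 6 letters have S appearing twice, giving (6)!/(2!) = 360.

360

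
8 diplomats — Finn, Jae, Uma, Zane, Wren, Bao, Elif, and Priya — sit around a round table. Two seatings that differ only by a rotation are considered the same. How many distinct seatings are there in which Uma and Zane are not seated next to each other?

3600

All circular seatings of 8 people number (7)! = 5040.
Those with Uma next to Zane: fuse the pair into one unit and seat 7 units around a circle — 2·(6)! = 1440.
Subtracting, 5040 − 1440 = 3600.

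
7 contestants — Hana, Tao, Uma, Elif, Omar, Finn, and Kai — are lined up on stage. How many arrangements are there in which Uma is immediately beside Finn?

1440

Treat {Uma, Finn} as a single unit. There are 6 units to order, and the pair itself can be ordered 2 ways.
So the count is 2·(6)! = 1440.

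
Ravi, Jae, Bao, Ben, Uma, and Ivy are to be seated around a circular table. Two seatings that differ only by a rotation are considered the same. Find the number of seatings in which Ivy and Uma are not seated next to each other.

72

Without the restriction there are (5)! = 120 seatings.
Those with Ivy next to Uma: fuse the pair into one unit and seat 5 units around a circle — 2·(4)! = 48.
Subtracting, 120 − 48 = 72.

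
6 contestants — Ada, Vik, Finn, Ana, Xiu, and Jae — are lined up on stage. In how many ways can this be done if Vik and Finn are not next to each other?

480

Of the 6! = 720 arrangements, those with Vik and Finn adjacent number 2 × 5! = 240 (treat the pair as a block with 2 internal orders).
So 720 − 240 = 480 arrangements keep them apart.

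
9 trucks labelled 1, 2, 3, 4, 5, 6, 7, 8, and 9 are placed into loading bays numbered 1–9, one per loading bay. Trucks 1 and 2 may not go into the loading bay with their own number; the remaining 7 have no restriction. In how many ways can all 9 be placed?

Let Aᵢ (for i ∈ {1, 2}) be the placements that put truck i in its forbidden loading bay. Any j of these fix j positions, leaving (9−j)! ways to fill the rest, and there are C(2,j) ways to pick which j.
By inclusion–exclusion, the number of valid placements is Σ_{j=0}^{2} (−1)^j C(2,j)·(9−j)!.
Computing: 362880 − 80640 + 5040 = 287280.

287280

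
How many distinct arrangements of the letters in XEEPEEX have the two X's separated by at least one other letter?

There are 7!/(4!·2!) = 105 arrangements of XEEPEEX in total.
If the two X's are adjacent, glue them into one block, leaving 6 items to arrange: (6)!/(4!) = 30 ways.
Hence 105 − 30 = 75.

75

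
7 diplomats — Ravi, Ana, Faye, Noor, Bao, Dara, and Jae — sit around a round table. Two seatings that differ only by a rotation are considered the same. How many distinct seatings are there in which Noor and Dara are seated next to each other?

Glue Noor and Dara into a block (2 internal orders). Seating 6 units around a circle gives (5)! arrangements.
So 2 × (5)! = 2 × 120 = 240.

240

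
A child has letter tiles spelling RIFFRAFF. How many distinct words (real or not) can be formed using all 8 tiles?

Letter multiplicities in RIFFRAFF: A×1, F×4, I×1, R×2.
The number of distinct arrangements is 8!/(4!·2!) = 40320/48 = 840.

840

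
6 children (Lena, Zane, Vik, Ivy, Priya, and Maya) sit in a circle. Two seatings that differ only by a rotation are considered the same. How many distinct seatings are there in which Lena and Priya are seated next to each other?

48

Glue Lena and Priya into a block (2 internal orders). Seating 5 units around a circle gives (4)! arrangements.
So 2 × (4)! = 2 × 24 = 48.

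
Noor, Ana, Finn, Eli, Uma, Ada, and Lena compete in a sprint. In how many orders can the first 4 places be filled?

840

There are 7 choices for 1st place, 6 for 2nd, and so on down to 4 for position 4.
That gives 7 × 6 × 5 × 4 = 840.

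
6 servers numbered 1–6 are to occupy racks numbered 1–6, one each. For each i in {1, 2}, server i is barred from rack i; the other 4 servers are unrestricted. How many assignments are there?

Let Aᵢ (for i ∈ {1, 2}) be the placements that put server i in its forbidden rack. Any j of these fix j positions, leaving (6−j)! ways to fill the rest, and there are C(2,j) ways to pick which j.
By inclusion–exclusion, the number of valid placements is Σ_{j=0}^{2} (−1)^j C(2,j)·(6−j)!.
Computing: 720 − 240 + 24 = 504.

504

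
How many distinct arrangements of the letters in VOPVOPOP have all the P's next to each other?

60

Treat the 3 copies of P as a single block. The multiset to arrange is then {PPP, O, O, O, V, V}, 6 items in all.
That gives (6)!/(3!·2!) = 60 arrangements.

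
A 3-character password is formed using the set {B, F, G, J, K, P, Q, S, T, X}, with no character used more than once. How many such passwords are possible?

Choose and order 3 of the 10 symbols: the first character has 10 options, the next 9, then 8.
That product is 10 × 9 × 8 = 720.

720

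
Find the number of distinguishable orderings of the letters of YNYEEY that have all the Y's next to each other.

Treat the 3 copies of Y as a single block. The multiset to arrange is then {YYY, E, E, N}, 4 items in all.
That gives (4)!/(2!) = 12 arrangements.

12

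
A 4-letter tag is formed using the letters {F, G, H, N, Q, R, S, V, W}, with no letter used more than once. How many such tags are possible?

With no repetition, fill the 4 letters in order: 9 choices, then 8, down to 6.
9 × 8 × 7 × 6 = 3024.

3024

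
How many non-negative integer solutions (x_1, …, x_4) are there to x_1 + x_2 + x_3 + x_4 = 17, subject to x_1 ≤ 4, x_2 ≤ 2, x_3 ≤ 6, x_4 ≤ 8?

Without the upper bounds there are C(20,3) = 1140 ways to split 17 among 4 variables.
Subtract solutions that violate a single cap (substitute x_i' = x_i − (cap_i+1)): x_1 ≥ 5 gives C(15,3) = 455; x_2 ≥ 3 gives C(17,3) = 680; x_3 ≥ 7 gives C(13,3) = 286; x_4 ≥ 9 gives C(11,3) = 165. Together 1586.
Add back pairs where two caps are both exceeded: 220 + 56 + 20 + 120 + 56 + 4 = 476.
Subtract triples: 10 + 1 + 0 + 0 = 11.
By inclusion–exclusion the count is 1140 − 1586 + 476 − 11 = 19.

19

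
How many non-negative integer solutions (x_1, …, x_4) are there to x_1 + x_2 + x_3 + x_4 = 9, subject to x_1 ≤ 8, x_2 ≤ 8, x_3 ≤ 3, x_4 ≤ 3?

By stars and bars, unrestricted non-negative solutions to x_1+…+x_4 = 9 number C(9+3,3) = 220.
Subtract solutions that violate a single cap (substitute x_i' = x_i − (cap_i+1)): x_1 ≥ 9 gives C(3,3) = 1; x_2 ≥ 9 gives C(3,3) = 1; x_3 ≥ 4 gives C(8,3) = 56; x_4 ≥ 4 gives C(8,3) = 56. Together 114.
Add back pairs where two caps are both exceeded: 0 + 0 + 0 + 0 + 0 + 4 = 4.
By inclusion–exclusion the count is 220 − 114 + 4 = 110.

110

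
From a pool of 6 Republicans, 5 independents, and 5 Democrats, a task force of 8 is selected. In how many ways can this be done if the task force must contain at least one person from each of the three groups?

12495

Total 8-person selections from all 16: C(16,8) = 12870.
Selections missing a whole group: no Republicans → C(10,8) = 45; no independents → C(11,8) = 165; no Democrats → C(11,8) = 165.
Add back selections omitting two groups (i.e. drawn from a single group): C(6,8) + C(5,8) + C(5,8) = 0.
By inclusion–exclusion: 12870 − 375 + 0 = 12495.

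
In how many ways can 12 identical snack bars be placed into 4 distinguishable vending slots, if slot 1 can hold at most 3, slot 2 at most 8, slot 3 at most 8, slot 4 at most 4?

Ignoring the caps, the number of non-negative solutions to x_1+…+x_4 = 12 is C(15,3) = 455.
Subtract solutions that violate a single cap (substitute x_i' = x_i − (cap_i+1)): x_1 ≥ 4 gives C(11,3) = 165; x_2 ≥ 9 gives C(6,3) = 20; x_3 ≥ 9 gives C(6,3) = 20; x_4 ≥ 5 gives C(10,3) = 120. Together 325.
Add back pairs where two caps are both exceeded: 0 + 0 + 20 + 0 + 0 + 0 = 20.
By inclusion–exclusion the count is 455 − 325 + 20 = 150.

150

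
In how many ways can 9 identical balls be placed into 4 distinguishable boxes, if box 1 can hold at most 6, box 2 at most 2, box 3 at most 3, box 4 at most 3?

By stars and bars, unrestricted non-negative solutions to x_1+…+x_4 = 9 number C(9+3,3) = 220.
Subtract solutions that violate a single cap (substitute x_i' = x_i − (cap_i+1)): x_1 ≥ 7 gives C(5,3) = 10; x_2 ≥ 3 gives C(9,3) = 84; x_3 ≥ 4 gives C(8,3) = 56; x_4 ≥ 4 gives C(8,3) = 56. Together 206.
Add back pairs where two caps are both exceeded: 0 + 0 + 0 + 10 + 10 + 4 = 24.
By inclusion–exclusion the count is 220 − 206 + 24 = 38.

38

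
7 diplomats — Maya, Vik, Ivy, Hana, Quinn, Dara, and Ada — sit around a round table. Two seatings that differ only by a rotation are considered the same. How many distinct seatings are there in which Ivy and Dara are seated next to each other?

240

Glue Ivy and Dara into a block (2 internal orders). Seating 6 units around a circle gives (5)! arrangements.
So 2 × (5)! = 2 × 120 = 240.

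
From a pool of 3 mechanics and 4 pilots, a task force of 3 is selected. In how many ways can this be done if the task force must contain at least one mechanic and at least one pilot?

30

Total 3-person selections from all 7: C(7,3) = 35.
Selections missing a whole group: no mechanics → C(4,3) = 4; no pilots → C(3,3) = 1.
Both groups omitted at once is impossible, so 35 − 5 = 30.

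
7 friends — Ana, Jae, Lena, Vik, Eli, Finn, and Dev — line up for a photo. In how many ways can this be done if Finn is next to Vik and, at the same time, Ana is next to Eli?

480

Treat {Finn,Vik} as one block (2 orders) and {Ana,Eli} as another (2 orders).
That leaves 5 units to arrange: 2 × 2 × 5! = 4 × 120 = 480.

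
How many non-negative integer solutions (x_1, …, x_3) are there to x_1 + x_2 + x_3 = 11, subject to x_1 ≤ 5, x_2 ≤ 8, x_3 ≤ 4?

24

Without the upper bounds there are C(13,2) = 78 ways to split 11 among 3 variables.
Subtract solutions that violate a single cap (substitute x_i' = x_i − (cap_i+1)): x_1 ≥ 6 gives C(7,2) = 21; x_2 ≥ 9 gives C(4,2) = 6; x_3 ≥ 5 gives C(8,2) = 28. Together 55.
Add back pairs where two caps are both exceeded: 0 + 1 + 0 = 1.
By inclusion–exclusion the count is 78 − 55 + 1 = 24.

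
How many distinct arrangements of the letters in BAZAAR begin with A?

Fix A in the first position and arrange the remaining 5 letters.
Those 5 letters have A appearing twice, giving (5)!/(2!) = 60.

60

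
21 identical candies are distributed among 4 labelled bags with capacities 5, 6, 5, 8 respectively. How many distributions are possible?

Without the upper bounds there are C(24,3) = 2024 ways to split 21 among 4 bags.
Subtract solutions that violate a single cap (substitute x_i' = x_i − (cap_i+1)): x_1 ≥ 6 gives C(18,3) = 816; x_2 ≥ 7 gives C(17,3) = 680; x_3 ≥ 6 gives C(18,3) = 816; x_4 ≥ 9 gives C(15,3) = 455. Together 2767.
Add back pairs where two caps are both exceeded: 165 + 220 + 84 + 165 + 56 + 84 = 774.
Subtract triples: 10 + 0 + 1 + 0 = 11.
By inclusion–exclusion the count is 2024 − 2767 + 774 − 11 = 20.

20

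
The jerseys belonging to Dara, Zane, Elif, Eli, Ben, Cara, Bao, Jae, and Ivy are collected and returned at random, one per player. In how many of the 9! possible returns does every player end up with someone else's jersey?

Let Aᵢ be the assignments in which player i gets their old jersey. We want the size of the complement of A₁∪…∪A_9.
By inclusion–exclusion this is Σ_{j=0}^{9} (−1)^j C(9,j)·(9−j)!.
Computing: 362880 − 362880 + 181440 − 60480 + 15120 − 3024 + 504 − 72 + 9 − 1 = 133496.

133496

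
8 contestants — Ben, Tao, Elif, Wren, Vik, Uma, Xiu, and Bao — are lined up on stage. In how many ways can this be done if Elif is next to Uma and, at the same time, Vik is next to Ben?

Treat {Elif,Uma} as one block (2 orders) and {Vik,Ben} as another (2 orders).
That leaves 6 units to arrange: 2 × 2 × 6! = 4 × 720 = 2880.

2880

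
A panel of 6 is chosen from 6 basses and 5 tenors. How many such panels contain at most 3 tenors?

381

Split by how many tenors are chosen (0 through 3).
Sum: C(5,0)·C(6,6) + C(5,1)·C(6,5) + C(5,2)·C(6,4) + C(5,3)·C(6,3) = 1 + 30 + 150 + 200 = 381.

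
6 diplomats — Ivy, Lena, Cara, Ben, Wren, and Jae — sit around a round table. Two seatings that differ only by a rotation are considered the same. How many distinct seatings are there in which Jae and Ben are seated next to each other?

Glue Jae and Ben into a block (2 internal orders). Seating 5 units around a circle gives (4)! arrangements.
So 2 × (4)! = 2 × 24 = 48.

48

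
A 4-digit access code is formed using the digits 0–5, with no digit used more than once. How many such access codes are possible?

360

This is a permutation of 4 out of 6: P(6,4) = 6!/2!.
6 × 5 × 4 × 3 = 360.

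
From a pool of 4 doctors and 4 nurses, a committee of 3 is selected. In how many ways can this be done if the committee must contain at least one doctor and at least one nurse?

Unrestricted: C(8,3) = 56 ways to pick any 3 of the 8.
Selections missing a whole group: no doctors → C(4,3) = 4; no nurses → C(4,3) = 4.
Both groups omitted at once is impossible, so 56 − 8 = 48.

48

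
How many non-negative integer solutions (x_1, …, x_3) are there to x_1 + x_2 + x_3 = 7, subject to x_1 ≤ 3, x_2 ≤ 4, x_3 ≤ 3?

Without the upper bounds there are C(9,2) = 36 ways to split 7 among 3 variables.
Subtract solutions that violate a single cap (substitute x_i' = x_i − (cap_i+1)): x_1 ≥ 4 gives C(5,2) = 10; x_2 ≥ 5 gives C(4,2) = 6; x_3 ≥ 4 gives C(5,2) = 10. Together 26.
No two caps can be exceeded simultaneously, so the pair terms are all 0.
By inclusion–exclusion the count is 36 − 26 + 0 = 10.

10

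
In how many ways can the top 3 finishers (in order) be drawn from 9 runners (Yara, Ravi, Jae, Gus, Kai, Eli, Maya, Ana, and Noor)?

There are 9 choices for 1st place, 8 for 2nd, and 7 for 3rd.
That gives 9 × 8 × 7 = 504.

504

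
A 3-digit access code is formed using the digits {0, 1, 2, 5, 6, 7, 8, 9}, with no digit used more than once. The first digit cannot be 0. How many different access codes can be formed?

The first digit has 8−1 = 7 choices (anything except 0).
The remaining 2 digits are filled from the other 7 symbols without repetition: 7 × 6 = 42.
Total: 7 × 42 = 294.

294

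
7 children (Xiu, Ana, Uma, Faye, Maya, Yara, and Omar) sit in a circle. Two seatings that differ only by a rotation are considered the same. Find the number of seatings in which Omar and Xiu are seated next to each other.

Treat {Omar, Xiu} as one unit (2 internal orders) and seat the resulting 6 units around the table: (5)! circular arrangements.
So 2 × (5)! = 2 × 120 = 240.

240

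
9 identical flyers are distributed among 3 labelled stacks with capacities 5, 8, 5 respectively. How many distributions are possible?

34

By stars and bars, unrestricted non-negative solutions to x_1+…+x_3 = 9 number C(9+2,2) = 55.
Subtract solutions that violate a single cap (substitute x_i' = x_i − (cap_i+1)): x_1 ≥ 6 gives C(5,2) = 10; x_2 ≥ 9 gives C(2,2) = 1; x_3 ≥ 6 gives C(5,2) = 10. Together 21.
No two caps can be exceeded simultaneously, so the pair terms are all 0.
By inclusion–exclusion the count is 55 − 21 + 0 = 34.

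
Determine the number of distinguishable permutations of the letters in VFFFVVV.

Letter multiplicities in VFFFVVV: F×3, V×4.
Dividing 7! = 5040 by 4!·3! = 144 for the repeated letters gives 35.

35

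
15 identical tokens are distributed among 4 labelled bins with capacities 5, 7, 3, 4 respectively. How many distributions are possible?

34

Ignoring the caps, the number of non-negative solutions to x_1+…+x_4 = 15 is C(18,3) = 816.
Subtract solutions that violate a single cap (substitute x_i' = x_i − (cap_i+1)): x_1 ≥ 6 gives C(12,3) = 220; x_2 ≥ 8 gives C(10,3) = 120; x_3 ≥ 4 gives C(14,3) = 364; x_4 ≥ 5 gives C(13,3) = 286. Together 990.
Add back pairs where two caps are both exceeded: 4 + 56 + 35 + 20 + 10 + 84 = 209.
Subtract triples: 0 + 0 + 1 + 0 = 1.
By inclusion–exclusion the count is 816 − 990 + 209 − 1 = 34.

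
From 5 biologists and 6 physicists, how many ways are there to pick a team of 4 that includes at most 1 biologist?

Split by how many biologists are chosen (0 through 1).
Sum: C(5,0)·C(6,4) + C(5,1)·C(6,3) = 15 + 100 = 115.

115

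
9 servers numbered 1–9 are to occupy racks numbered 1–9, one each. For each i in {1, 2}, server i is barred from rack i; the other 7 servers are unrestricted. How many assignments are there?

Let Aᵢ (for i ∈ {1, 2}) be the placements that put server i in its forbidden rack. Any j of these fix j positions, leaving (9−j)! ways to fill the rest, and there are C(2,j) ways to pick which j.
By inclusion–exclusion, the number of valid placements is Σ_{j=0}^{2} (−1)^j C(2,j)·(9−j)!.
Computing: 362880 − 80640 + 5040 = 287280.

287280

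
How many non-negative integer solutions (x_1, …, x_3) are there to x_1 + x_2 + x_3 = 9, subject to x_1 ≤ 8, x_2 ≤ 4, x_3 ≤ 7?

Without the upper bounds there are C(11,2) = 55 ways to split 9 among 3 variables.
Subtract solutions that violate a single cap (substitute x_i' = x_i − (cap_i+1)): x_1 ≥ 9 gives C(2,2) = 1; x_2 ≥ 5 gives C(6,2) = 15; x_3 ≥ 8 gives C(3,2) = 3. Together 19.
No two caps can be exceeded simultaneously, so the pair terms are all 0.
By inclusion–exclusion the count is 55 − 19 + 0 = 36.

36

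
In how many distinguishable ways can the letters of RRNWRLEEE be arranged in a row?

10080

Letter multiplicities in RRNWRLEEE: E×3, L×1, N×1, R×3, W×1.
Dividing 9! = 362880 by 3!·3! = 36 for the repeated letters gives 10080.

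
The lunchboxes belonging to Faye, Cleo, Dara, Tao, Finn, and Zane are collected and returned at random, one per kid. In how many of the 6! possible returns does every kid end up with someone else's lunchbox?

Let Aᵢ be the assignments in which kid i gets their own lunchbox. We want the size of the complement of A₁∪…∪A_6.
By inclusion–exclusion this is Σ_{j=0}^{6} (−1)^j C(6,j)·(6−j)!.
Computing: 720 − 720 + 360 − 120 + 30 − 6 + 1 = 265.

265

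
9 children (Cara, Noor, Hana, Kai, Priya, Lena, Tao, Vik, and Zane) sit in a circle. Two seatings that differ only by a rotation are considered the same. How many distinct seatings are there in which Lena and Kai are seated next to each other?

Treat {Lena, Kai} as one unit (2 internal orders) and seat the resulting 8 units around the table: (7)! circular arrangements.
So 2 × (7)! = 2 × 5040 = 10080.

10080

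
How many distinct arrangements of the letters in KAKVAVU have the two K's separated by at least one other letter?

Total arrangements of KAKVAVU: 7!/(2!·2!·2!) = 630.
Arrangements with the K's together: treat KK as one letter, giving (6)!/(2!·2!) = 180.
Hence 630 − 180 = 450.

450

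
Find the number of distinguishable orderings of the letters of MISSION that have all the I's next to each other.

360

Treat the 2 copies of I as a single block. The multiset to arrange is then {II, M, N, O, S, S}, 6 items in all.
That gives (6)!/(2!) = 360 arrangements.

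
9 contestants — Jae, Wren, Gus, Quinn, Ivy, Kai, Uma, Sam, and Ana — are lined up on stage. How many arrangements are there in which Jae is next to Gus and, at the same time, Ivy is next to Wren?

Treat {Jae,Gus} as one block (2 orders) and {Ivy,Wren} as another (2 orders).
That leaves 7 units to arrange: 2 × 2 × 7! = 4 × 5040 = 20160.

20160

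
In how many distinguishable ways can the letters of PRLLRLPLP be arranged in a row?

The 9 letters of PRLLRLPLP have repeats: L appearing 4 times, P appearing 3 times, and R appearing twice.
The number of distinct arrangements is 9!/(4!·3!·2!) = 362880/288 = 1260.

1260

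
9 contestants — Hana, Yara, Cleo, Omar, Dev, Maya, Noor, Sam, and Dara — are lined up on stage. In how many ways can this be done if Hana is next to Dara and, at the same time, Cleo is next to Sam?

Treat {Hana,Dara} as one block (2 orders) and {Cleo,Sam} as another (2 orders).
That leaves 7 units to arrange: 2 × 2 × 7! = 4 × 5040 = 20160.

20160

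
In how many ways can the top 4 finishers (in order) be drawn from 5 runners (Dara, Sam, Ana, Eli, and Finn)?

120

There are 5 choices for 1st place, 4 for 2nd, and so on down to 2 for position 4.
That gives 5 × 4 × 3 × 2 = 120.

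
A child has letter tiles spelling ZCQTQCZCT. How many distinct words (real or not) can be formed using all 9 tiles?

The 9 letters of ZCQTQCZCT have repeats: C appearing 3 times, Q appearing twice, T appearing twice, and Z appearing twice.
The number of distinct arrangements is 9!/(3!·2!·2!·2!) = 362880/48 = 7560.

7560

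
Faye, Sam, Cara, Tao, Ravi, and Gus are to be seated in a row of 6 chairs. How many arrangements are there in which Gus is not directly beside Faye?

Of the 6! = 720 arrangements, those with Gus and Faye adjacent number 2 × 5! = 240 (treat the pair as a block with 2 internal orders).
So 720 − 240 = 480 arrangements keep them apart.

480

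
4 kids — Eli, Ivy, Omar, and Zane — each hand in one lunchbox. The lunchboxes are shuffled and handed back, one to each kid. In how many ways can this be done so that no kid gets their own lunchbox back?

9

Let Aᵢ be the assignments in which kid i gets their own lunchbox. We want the size of the complement of A₁∪…∪A_4.
By inclusion–exclusion this is Σ_{j=0}^{4} (−1)^j C(4,j)·(4−j)!.
Computing: 24 − 24 + 12 − 4 + 1 = 9.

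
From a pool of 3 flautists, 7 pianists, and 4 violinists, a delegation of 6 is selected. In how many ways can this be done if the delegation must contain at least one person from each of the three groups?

Unrestricted: C(14,6) = 3003 ways to pick any 6 of the 14.
Subtract selections that omit an entire group: no flautists → C(11,6) = 462; no pianists → C(7,6) = 7; no violinists → C(10,6) = 210.
Add back selections omitting two groups (i.e. drawn from a single group): C(3,6) + C(7,6) + C(4,6) = 7.
By inclusion–exclusion: 3003 − 679 + 7 = 2331.

2331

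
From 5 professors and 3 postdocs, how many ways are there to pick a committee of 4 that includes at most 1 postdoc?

35

Split by how many postdocs are chosen (0 through 1).
Sum: C(3,0)·C(5,4) + C(3,1)·C(5,3) = 5 + 30 = 35.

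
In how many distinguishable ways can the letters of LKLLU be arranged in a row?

LKLLU has 5 letters with L appearing 3 times.
The number of distinct arrangements is 5!/(3!) = 120/6 = 20.

20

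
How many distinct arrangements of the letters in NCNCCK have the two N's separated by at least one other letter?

40

Total arrangements of NCNCCK: 6!/(3!·2!) = 60.
Arrangements with the N's together: treat NN as one letter, giving (5)!/(3!) = 20.
Subtracting, 60 − 20 = 40 arrangements keep the N's apart.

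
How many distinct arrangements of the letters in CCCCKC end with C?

With the last slot taken by C, it remains to arrange the other 5 letters (CCCKC).
Those 5 letters have C appearing 4 times, giving (5)!/(4!) = 5.

5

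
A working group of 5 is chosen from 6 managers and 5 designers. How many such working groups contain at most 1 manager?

31

Split by how many managers are chosen (0 through 1).
Sum: C(6,0)·C(5,5) + C(6,1)·C(5,4) = 1 + 30 = 31.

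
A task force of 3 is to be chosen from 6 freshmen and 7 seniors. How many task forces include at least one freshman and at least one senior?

231

Total 3-person selections from all 13: C(13,3) = 286.
Subtract selections that omit an entire group: no freshmen → C(7,3) = 35; no seniors → C(6,3) = 20.
Both groups omitted at once is impossible, so 286 − 55 = 231.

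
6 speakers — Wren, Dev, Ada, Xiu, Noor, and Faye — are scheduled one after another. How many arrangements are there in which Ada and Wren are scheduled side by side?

Glue Ada and Wren into one block (2 internal orders), leaving 5 units to arrange in a row.
So the count is 2·(5)! = 240.

240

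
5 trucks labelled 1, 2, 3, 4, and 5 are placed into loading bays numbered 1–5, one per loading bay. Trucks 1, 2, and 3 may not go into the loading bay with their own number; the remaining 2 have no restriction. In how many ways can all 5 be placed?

Let Aᵢ (for i ∈ {1, 2, 3}) be the placements that put truck i in its forbidden loading bay. Any j of these fix j positions, leaving (5−j)! ways to fill the rest, and there are C(3,j) ways to pick which j.
By inclusion–exclusion, the number of valid placements is Σ_{j=0}^{3} (−1)^j C(3,j)·(5−j)!.
Computing: 120 − 72 + 18 − 2 = 64.

64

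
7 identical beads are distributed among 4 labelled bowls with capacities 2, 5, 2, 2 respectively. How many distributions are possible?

Without the upper bounds there are C(10,3) = 120 ways to split 7 among 4 bowls.
Subtract solutions that violate a single cap (substitute x_i' = x_i − (cap_i+1)): x_1 ≥ 3 gives C(7,3) = 35; x_2 ≥ 6 gives C(4,3) = 4; x_3 ≥ 3 gives C(7,3) = 35; x_4 ≥ 3 gives C(7,3) = 35. Together 109.
Add back pairs where two caps are both exceeded: 0 + 4 + 4 + 0 + 0 + 4 = 12.
By inclusion–exclusion the count is 120 − 109 + 12 = 23.

23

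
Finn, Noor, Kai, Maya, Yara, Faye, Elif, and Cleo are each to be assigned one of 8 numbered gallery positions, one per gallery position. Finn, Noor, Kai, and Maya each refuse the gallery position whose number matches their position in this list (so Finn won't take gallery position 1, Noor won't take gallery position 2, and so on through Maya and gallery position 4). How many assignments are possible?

Let Aᵢ (for 1 ≤ i ≤ 4) be the placements that put person i in their forbidden gallery position. Any j of these fix j positions, leaving (8−j)! ways to fill the rest, and there are C(4,j) ways to pick which j.
By inclusion–exclusion, the number of valid placements is Σ_{j=0}^{4} (−1)^j C(4,j)·(8−j)!.
Computing: 40320 − 20160 + 4320 − 480 + 24 = 24024.

24024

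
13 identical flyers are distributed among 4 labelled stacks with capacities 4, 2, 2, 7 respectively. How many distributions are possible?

Without the upper bounds there are C(16,3) = 560 ways to split 13 among 4 stacks.
Subtract solutions that violate a single cap (substitute x_i' = x_i − (cap_i+1)): x_1 ≥ 5 gives C(11,3) = 165; x_2 ≥ 3 gives C(13,3) = 286; x_3 ≥ 3 gives C(13,3) = 286; x_4 ≥ 8 gives C(8,3) = 56. Together 793.
Add back pairs where two caps are both exceeded: 56 + 56 + 1 + 120 + 10 + 10 = 253.
Subtract triples: 10 + 0 + 0 + 0 = 10.
By inclusion–exclusion the count is 560 − 793 + 253 − 10 = 10.

10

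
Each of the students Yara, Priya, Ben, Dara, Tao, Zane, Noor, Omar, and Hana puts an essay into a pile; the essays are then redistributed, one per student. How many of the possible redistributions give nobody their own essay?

Let Aᵢ be the assignments in which student i gets their own essay. We want the size of the complement of A₁∪…∪A_9.
By inclusion–exclusion this is Σ_{j=0}^{9} (−1)^j C(9,j)·(9−j)!.
Computing: 362880 − 362880 + 181440 − 60480 + 15120 − 3024 + 504 − 72 + 9 − 1 = 133496.

133496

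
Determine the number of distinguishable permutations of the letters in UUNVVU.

Letter multiplicities in UUNVVU: N×1, U×3, V×2.
So there are 6! / (3!·2!) = 60 distinguishable arrangements.

60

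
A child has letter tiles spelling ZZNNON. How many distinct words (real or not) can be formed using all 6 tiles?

60

The 6 letters of ZZNNON have repeats: N appearing 3 times and Z appearing twice.
So there are 6! / (3!·2!) = 60 distinguishable arrangements.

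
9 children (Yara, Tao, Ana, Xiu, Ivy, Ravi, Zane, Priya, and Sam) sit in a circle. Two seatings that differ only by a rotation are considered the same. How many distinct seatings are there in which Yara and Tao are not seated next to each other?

30240

All circular seatings of 9 people number (8)! = 40320.
Seatings with Yara beside Tao: treat them as a block with 2 internal orders, giving 2 × (7)! = 10080.
Subtracting, 40320 − 10080 = 30240.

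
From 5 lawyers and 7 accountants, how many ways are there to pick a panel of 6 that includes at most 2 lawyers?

Split by how many lawyers are chosen (0 through 2).
Sum: C(5,0)·C(7,6) + C(5,1)·C(7,5) + C(5,2)·C(7,4) = 7 + 105 + 350 = 462.

462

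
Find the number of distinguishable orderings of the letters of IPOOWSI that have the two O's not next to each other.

900

There are 7!/(2!·2!) = 1260 arrangements of IPOOWSI in total.
If the two O's are adjacent, glue them into one block, leaving 6 items to arrange: (6)!/(2!) = 360 ways.
Hence 1260 − 360 = 900.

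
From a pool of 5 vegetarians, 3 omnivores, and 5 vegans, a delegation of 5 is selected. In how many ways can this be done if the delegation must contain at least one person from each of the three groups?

925

With no constraint there are C(13,5) = 1287 possible selections.
Subtract selections that omit an entire group: no vegetarians → C(8,5) = 56; no omnivores → C(10,5) = 252; no vegans → C(8,5) = 56.
Add back selections omitting two groups (i.e. drawn from a single group): C(5,5) + C(3,5) + C(5,5) = 2.
By inclusion–exclusion: 1287 − 364 + 2 = 925.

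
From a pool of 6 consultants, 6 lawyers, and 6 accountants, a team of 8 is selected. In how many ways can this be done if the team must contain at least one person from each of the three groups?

With no constraint there are C(18,8) = 43758 possible selections.
Subtract selections that omit an entire group: no consultants → C(12,8) = 495; no lawyers → C(12,8) = 495; no accountants → C(12,8) = 495.
Add back selections omitting two groups (i.e. drawn from a single group): C(6,8) + C(6,8) + C(6,8) = 0.
By inclusion–exclusion: 43758 − 1485 + 0 = 42273.

42273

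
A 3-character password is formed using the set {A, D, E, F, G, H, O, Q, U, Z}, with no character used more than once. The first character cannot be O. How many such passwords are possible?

648

The first character has 10−1 = 9 choices (anything except O).
The remaining 2 characters are filled from the other 9 symbols without repetition: 9 × 8 = 72.
Total: 9 × 72 = 648.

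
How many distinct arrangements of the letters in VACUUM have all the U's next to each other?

Treat the 2 copies of U as a single block. The multiset to arrange is then {UU, A, C, M, V}, 5 items in all.
All 5 items are distinct, so there are (5)! = 120 arrangements.

120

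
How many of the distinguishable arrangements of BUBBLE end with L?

20

Fix L in the last position and arrange the remaining 5 letters.
Those 5 letters have B appearing 3 times, giving (5)!/(3!) = 20.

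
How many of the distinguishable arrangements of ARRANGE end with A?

360

Fix A in the last position and arrange the remaining 6 letters.
Those 6 letters have R appearing twice, giving (6)!/(2!) = 360.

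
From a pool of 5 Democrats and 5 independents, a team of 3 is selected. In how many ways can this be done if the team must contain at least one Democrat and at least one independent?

100

Unrestricted: C(10,3) = 120 ways to pick any 3 of the 10.
Selections missing a whole group: no Democrats → C(5,3) = 10; no independents → C(5,3) = 10.
Both groups omitted at once is impossible, so 120 − 20 = 100.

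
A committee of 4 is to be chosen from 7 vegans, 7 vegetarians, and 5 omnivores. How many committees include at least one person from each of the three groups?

With no constraint there are C(19,4) = 3876 possible selections.
Subtract selections that omit an entire group: no vegans → C(12,4) = 495; no vegetarians → C(12,4) = 495; no omnivores → C(14,4) = 1001.
Add back selections omitting two groups (i.e. drawn from a single group): C(7,4) + C(7,4) + C(5,4) = 75.
By inclusion–exclusion: 3876 − 1991 + 75 = 1960.

1960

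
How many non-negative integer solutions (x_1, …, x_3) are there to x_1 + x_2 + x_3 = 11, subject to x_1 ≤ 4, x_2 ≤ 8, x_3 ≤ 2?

9

Ignoring the caps, the number of non-negative solutions to x_1+…+x_3 = 11 is C(13,2) = 78.
Subtract solutions that violate a single cap (substitute x_i' = x_i − (cap_i+1)): x_1 ≥ 5 gives C(8,2) = 28; x_2 ≥ 9 gives C(4,2) = 6; x_3 ≥ 3 gives C(10,2) = 45. Together 79.
Add back pairs where two caps are both exceeded: 0 + 10 + 0 = 10.
By inclusion–exclusion the count is 78 − 79 + 10 = 9.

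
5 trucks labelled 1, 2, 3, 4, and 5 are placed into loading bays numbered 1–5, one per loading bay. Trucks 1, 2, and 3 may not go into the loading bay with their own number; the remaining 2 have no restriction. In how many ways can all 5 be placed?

Let Aᵢ (for i ∈ {1, 2, 3}) be the placements that put truck i in its forbidden loading bay. Any j of these fix j positions, leaving (5−j)! ways to fill the rest, and there are C(3,j) ways to pick which j.
By inclusion–exclusion, the number of valid placements is Σ_{j=0}^{3} (−1)^j C(3,j)·(5−j)!.
Computing: 120 − 72 + 18 − 2 = 64.

64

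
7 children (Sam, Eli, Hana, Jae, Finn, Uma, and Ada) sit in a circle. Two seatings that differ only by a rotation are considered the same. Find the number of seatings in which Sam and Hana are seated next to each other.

Treat {Sam, Hana} as one unit (2 internal orders) and seat the resulting 6 units around the table: (5)! circular arrangements.
So 2 × (5)! = 2 × 120 = 240.

240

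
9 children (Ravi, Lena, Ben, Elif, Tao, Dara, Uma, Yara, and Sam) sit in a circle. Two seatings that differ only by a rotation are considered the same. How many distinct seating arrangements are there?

Seat Ravi anywhere (absorbing the rotational symmetry), then permute the other 8: (8)! = 40320.

40320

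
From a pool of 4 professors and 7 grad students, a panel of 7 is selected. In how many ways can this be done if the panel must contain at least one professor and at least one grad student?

329

Total 7-person selections from all 11: C(11,7) = 330.
Subtract selections that omit an entire group: no professors → C(7,7) = 1; no grad students → C(4,7) = 0.
Both groups omitted at once is impossible, so 330 − 1 = 329.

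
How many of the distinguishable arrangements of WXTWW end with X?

4

With the last slot taken by X, it remains to arrange the other 4 letters (WTWW).
Those 4 letters have W appearing 3 times, giving (4)!/(3!) = 4.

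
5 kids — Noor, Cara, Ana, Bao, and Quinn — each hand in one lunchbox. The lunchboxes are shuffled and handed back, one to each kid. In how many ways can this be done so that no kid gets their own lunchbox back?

Count assignments avoiding every fixed point. For any j of the 5 kids fixed to their own lunchbox, the other 5−j can be arranged in (5−j)! ways.
By inclusion–exclusion this is Σ_{j=0}^{5} (−1)^j C(5,j)·(5−j)!.
Computing: 120 − 120 + 60 − 20 + 5 − 1 = 44.

44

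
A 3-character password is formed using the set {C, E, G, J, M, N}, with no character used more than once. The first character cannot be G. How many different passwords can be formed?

The first character has 6−1 = 5 choices (anything except G).
The remaining 2 characters are filled from the other 5 symbols without repetition: 5 × 4 = 20.
Total: 5 × 20 = 100.

100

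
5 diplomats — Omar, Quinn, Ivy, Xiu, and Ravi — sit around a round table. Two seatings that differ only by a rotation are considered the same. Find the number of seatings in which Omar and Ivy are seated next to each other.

12

Glue Omar and Ivy into a block (2 internal orders). Seating 4 units around a circle gives (3)! arrangements.
So 2 × (3)! = 2 × 6 = 12.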